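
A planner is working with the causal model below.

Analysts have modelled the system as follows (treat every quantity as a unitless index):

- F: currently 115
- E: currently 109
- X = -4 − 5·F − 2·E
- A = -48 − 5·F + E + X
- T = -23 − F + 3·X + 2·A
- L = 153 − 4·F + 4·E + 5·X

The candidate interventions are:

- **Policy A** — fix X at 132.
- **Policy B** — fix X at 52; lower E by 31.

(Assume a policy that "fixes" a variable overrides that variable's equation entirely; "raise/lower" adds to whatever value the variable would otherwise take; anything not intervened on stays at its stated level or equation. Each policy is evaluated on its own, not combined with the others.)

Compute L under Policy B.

Policy B (X := 52, E − 31):
  F = 115
  E = 109 − 31 = 78
  X = 52
  L = 153 − 4·115 + 4·78 + 5·52 = 265

265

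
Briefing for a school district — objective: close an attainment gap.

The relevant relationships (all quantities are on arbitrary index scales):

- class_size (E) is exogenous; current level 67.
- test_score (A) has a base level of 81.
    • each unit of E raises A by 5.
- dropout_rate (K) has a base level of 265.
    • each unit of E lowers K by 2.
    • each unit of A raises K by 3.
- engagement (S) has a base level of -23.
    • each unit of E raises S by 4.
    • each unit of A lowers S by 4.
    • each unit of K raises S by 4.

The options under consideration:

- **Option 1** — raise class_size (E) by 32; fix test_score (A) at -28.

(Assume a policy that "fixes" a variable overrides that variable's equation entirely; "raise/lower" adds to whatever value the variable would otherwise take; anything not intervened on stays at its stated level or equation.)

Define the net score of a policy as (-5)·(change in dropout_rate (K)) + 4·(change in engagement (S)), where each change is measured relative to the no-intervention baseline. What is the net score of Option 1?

Baseline:
  E = 67
  A = 81 + 5·67 = 416
  K = 265 − 2·67 + 3·416 = 1379
  S = -23 + 4·67 − 4·416 + 4·1379 = 4097
Option 1 (E + 32, A := -28):
  E = 67 + 32 = 99
  A = -28
  K = 265 − 2·99 + 3·(-28) = -17
  S = -23 + 4·99 − 4·(-28) + 4·(-17) = 417
ΔK = -17 − 1379 = -1396; ΔS = 417 − 4097 = -3680
Score = (-5)·(-1396) + 4·(-3680) = -7740

-7740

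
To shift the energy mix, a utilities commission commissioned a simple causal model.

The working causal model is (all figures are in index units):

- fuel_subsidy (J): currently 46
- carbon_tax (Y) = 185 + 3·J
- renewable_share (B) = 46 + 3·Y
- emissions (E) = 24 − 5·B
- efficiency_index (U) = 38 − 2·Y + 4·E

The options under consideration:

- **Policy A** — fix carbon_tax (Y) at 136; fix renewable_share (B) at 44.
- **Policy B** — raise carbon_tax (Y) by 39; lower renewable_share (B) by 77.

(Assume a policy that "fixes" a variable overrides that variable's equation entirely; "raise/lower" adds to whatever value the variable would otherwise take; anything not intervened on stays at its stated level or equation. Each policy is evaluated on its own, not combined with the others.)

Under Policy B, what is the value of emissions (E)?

-5251

Policy B (Y + 39, B − 77):
  J = 46
  Y = 185 + 3·46 (+39 from intervention) = 362
  B = 46 + 3·362 (−77 from intervention) = 1055
  E = 24 − 5·1055 = -5251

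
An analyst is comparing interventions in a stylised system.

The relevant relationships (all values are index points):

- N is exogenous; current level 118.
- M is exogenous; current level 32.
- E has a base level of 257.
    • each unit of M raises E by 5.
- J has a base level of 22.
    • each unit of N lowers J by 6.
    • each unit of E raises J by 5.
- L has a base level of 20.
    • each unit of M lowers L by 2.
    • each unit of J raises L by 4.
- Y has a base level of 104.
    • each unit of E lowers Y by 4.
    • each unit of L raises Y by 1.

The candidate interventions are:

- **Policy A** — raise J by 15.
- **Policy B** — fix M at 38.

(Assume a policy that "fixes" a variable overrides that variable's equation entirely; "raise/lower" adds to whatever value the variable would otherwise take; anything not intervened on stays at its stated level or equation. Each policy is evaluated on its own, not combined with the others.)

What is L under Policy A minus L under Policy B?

-528

Policy A (J + 15):
  N = 118
  M = 32
  E = 257 + 5·32 = 417
  J = 22 − 6·118 + 5·417 (+15 from intervention) = 1414
  L = 20 − 2·32 + 4·1414 = 5612
Policy B (M := 38):
  N = 118
  M = 38
  E = 257 + 5·38 = 447
  J = 22 − 6·118 + 5·447 = 1549
  L = 20 − 2·38 + 4·1549 = 6140
L: 5612 − 6140 = -528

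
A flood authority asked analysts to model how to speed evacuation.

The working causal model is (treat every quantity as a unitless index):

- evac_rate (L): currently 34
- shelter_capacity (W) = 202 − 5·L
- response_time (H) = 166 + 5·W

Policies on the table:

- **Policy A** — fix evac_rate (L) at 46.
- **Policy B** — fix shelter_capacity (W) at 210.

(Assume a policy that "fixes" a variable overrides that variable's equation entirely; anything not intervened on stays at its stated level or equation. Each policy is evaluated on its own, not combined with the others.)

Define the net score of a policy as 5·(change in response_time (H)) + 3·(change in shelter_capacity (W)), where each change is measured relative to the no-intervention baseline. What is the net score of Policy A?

Baseline:
  L = 34
  W = 202 − 5·34 = 32
  H = 166 + 5·32 = 326
Policy A (L := 46):
  L = 46
  W = 202 − 5·46 = -28
  H = 166 + 5·(-28) = 26
ΔH = 26 − 326 = -300; ΔW = -28 − 32 = -60
Score = 5·(-300) + 3·(-60) = -1680

-1680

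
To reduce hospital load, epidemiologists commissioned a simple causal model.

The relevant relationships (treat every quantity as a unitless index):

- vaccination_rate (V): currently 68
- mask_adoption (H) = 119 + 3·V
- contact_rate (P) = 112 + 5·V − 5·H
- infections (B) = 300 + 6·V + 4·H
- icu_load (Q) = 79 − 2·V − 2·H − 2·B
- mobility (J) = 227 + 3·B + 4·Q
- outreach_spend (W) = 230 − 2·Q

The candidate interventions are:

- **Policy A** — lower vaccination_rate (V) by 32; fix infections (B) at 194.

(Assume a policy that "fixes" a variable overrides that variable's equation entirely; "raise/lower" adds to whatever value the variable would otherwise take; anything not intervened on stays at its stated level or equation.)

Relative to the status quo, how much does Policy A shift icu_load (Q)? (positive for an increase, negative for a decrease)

Baseline:
  V = 68
  H = 119 + 3·68 = 323
  B = 300 + 6·68 + 4·323 = 2000
  Q = 79 − 2·68 − 2·323 − 2·2000 = -4703
Policy A (V − 32, B := 194):
  V = 68 − 32 = 36
  H = 119 + 3·36 = 227
  B = 194
  Q = 79 − 2·36 − 2·227 − 2·194 = -835
Change in Q: -835 − (-4703) = 3868

3868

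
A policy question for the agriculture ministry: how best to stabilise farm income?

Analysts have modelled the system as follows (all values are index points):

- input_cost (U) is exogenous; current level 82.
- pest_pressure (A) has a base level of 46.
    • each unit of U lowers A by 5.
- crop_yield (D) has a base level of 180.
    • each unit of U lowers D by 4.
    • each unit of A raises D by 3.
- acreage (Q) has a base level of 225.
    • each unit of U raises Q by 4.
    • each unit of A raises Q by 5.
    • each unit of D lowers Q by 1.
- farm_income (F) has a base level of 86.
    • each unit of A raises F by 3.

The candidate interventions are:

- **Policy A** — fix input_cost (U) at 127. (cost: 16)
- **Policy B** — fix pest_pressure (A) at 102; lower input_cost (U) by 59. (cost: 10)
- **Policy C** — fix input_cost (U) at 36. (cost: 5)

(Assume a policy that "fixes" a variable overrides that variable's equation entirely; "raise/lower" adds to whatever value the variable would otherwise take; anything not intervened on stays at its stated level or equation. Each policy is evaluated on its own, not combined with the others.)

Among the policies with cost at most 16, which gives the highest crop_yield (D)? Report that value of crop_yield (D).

Policy A (U := 127):
  U = 127
  A = 46 − 5·127 = -589
  D = 180 − 4·127 + 3·(-589) = -2095
Policy B (A := 102, U − 59):
  U = 82 − 59 = 23
  A = 102
  D = 180 − 4·23 + 3·102 = 394
Policy C (U := 36):
  U = 36
  A = 46 − 5·36 = -134
  D = 180 − 4·36 + 3·(-134) = -366
Comparing — Policy A: D=-2095, Policy B: D=394, Policy C: D=-366. Highest is 394 (Policy B).

394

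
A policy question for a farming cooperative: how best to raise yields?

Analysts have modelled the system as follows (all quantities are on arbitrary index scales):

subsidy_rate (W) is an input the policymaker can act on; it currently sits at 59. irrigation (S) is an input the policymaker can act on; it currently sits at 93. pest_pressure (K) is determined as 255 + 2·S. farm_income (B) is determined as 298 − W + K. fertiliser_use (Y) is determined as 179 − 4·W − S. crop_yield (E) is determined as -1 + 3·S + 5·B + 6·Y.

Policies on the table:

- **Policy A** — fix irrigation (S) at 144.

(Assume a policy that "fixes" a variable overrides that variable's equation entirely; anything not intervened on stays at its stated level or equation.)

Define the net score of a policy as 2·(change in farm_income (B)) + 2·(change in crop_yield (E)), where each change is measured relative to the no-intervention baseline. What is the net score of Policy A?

918

Baseline:
  W = 59
  S = 93
  K = 255 + 2·93 = 441
  B = 298 − 59 + 441 = 680
  Y = 179 − 4·59 − 93 = -150
  E = -1 + 3·93 + 5·680 + 6·(-150) = 2778
Policy A (S := 144):
  W = 59
  S = 144
  K = 255 + 2·144 = 543
  B = 298 − 59 + 543 = 782
  Y = 179 − 4·59 − 144 = -201
  E = -1 + 3·144 + 5·782 + 6·(-201) = 3135
ΔB = 782 − 680 = 102; ΔE = 3135 − 2778 = 357
Score = 2·102 + 2·357 = 918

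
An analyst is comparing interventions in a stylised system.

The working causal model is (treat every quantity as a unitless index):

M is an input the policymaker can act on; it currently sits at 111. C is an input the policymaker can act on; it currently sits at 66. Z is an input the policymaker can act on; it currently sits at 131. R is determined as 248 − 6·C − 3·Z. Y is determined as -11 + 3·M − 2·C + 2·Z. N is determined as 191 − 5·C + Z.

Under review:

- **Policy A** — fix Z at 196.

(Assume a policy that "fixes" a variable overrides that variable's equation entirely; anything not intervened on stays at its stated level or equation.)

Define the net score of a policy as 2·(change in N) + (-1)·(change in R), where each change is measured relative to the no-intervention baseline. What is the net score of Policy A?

Baseline:
  C = 66
  Z = 131
  R = 248 − 6·66 − 3·131 = -541
  N = 191 − 5·66 + 131 = -8
Policy A (Z := 196):
  C = 66
  Z = 196
  R = 248 − 6·66 − 3·196 = -736
  N = 191 − 5·66 + 196 = 57
ΔN = 57 − (-8) = 65; ΔR = -736 − (-541) = -195
Score = 2·65 + (-1)·(-195) = 325

325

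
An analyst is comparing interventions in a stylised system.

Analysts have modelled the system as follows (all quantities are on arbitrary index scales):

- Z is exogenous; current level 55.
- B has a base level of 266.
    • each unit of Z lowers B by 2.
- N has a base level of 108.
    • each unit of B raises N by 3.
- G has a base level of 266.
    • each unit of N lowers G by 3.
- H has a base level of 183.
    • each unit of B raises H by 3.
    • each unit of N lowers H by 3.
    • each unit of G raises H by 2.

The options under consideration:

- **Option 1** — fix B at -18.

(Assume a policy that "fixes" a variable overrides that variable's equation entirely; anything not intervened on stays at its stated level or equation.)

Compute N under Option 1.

Option 1 (B := -18):
  Z = 55
  B = -18
  N = 108 + 3·(-18) = 54

54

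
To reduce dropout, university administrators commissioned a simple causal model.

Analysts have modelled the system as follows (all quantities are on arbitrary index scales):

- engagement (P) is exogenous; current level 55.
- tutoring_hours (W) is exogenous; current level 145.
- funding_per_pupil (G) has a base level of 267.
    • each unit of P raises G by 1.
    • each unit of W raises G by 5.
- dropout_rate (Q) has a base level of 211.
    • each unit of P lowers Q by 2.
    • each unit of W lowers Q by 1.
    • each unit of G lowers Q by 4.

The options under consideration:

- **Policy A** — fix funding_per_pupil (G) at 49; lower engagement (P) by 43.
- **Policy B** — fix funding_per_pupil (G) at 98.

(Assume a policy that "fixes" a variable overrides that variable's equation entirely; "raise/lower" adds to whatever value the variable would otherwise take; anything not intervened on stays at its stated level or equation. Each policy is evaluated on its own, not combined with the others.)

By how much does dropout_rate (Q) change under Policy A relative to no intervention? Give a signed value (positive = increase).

4078

Baseline:
  P = 55
  W = 145
  G = 267 + 55 + 5·145 = 1047
  Q = 211 − 2·55 − 145 − 4·1047 = -4232
Policy A (G := 49, P − 43):
  P = 55 − 43 = 12
  W = 145
  G = 49
  Q = 211 − 2·12 − 145 − 4·49 = -154
Change in Q: -154 − (-4232) = 4078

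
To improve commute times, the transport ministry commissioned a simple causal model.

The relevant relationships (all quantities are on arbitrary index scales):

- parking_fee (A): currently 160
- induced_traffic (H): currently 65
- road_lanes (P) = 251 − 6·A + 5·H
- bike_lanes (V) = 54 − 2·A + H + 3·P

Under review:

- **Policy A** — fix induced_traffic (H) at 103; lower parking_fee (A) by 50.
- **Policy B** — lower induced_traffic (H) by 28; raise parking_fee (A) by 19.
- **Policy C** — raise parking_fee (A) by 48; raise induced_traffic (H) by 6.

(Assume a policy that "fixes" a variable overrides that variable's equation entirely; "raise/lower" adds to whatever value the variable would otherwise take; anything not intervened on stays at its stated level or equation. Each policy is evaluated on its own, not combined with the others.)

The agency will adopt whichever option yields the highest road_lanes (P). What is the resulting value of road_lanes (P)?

Policy A (H := 103, A − 50):
  A = 160 − 50 = 110
  H = 103
  P = 251 − 6·110 + 5·103 = 106
Policy B (H − 28, A + 19):
  A = 160 + 19 = 179
  H = 65 − 28 = 37
  P = 251 − 6·179 + 5·37 = -638
Policy C (A + 48, H + 6):
  A = 160 + 48 = 208
  H = 65 + 6 = 71
  P = 251 − 6·208 + 5·71 = -642
Comparing — Policy A: P=106, Policy B: P=-638, Policy C: P=-642. Highest is 106 (Policy A).

106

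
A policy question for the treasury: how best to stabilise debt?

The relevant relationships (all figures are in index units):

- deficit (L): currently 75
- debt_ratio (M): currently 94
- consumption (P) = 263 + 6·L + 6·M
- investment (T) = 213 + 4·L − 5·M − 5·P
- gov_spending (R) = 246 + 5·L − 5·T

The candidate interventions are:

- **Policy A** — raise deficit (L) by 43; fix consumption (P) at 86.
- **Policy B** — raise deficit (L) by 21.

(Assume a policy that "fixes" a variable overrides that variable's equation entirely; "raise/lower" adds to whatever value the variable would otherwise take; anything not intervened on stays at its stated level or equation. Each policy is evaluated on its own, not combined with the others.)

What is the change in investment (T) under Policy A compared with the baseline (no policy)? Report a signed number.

6127

Baseline:
  L = 75
  M = 94
  P = 263 + 6·75 + 6·94 = 1277
  T = 213 + 4·75 − 5·94 − 5·1277 = -6342
Policy A (L + 43, P := 86):
  L = 75 + 43 = 118
  M = 94
  P = 86
  T = 213 + 4·118 − 5·94 − 5·86 = -215
Change in T: -215 − (-6342) = 6127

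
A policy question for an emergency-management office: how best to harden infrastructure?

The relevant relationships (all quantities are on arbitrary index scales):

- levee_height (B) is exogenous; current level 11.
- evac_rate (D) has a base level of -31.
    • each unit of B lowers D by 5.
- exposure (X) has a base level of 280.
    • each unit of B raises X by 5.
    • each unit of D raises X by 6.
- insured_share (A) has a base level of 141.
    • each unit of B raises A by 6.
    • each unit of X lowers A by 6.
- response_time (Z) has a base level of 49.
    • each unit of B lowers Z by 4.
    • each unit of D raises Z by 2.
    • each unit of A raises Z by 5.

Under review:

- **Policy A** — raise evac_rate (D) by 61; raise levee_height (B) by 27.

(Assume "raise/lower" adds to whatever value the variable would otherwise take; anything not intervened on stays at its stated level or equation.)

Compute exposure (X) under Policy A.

Policy A (D + 61, B + 27):
  B = 11 + 27 = 38
  D = -31 − 5·38 (+61 from intervention) = -160
  X = 280 + 5·38 + 6·(-160) = -490

-490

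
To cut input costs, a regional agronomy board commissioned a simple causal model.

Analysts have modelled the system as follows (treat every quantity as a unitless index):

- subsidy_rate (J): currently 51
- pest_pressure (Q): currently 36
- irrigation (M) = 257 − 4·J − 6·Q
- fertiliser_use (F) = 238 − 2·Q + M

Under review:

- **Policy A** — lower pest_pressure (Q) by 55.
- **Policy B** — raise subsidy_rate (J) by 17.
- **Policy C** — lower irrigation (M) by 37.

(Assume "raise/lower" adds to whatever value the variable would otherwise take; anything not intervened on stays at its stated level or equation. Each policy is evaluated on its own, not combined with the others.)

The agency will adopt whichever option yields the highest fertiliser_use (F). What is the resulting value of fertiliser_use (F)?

Policy A (Q − 55):
  J = 51
  Q = 36 − 55 = -19
  M = 257 − 4·51 − 6·(-19) = 167
  F = 238 − 2·(-19) + 167 = 443
Policy B (J + 17):
  J = 51 + 17 = 68
  Q = 36
  M = 257 − 4·68 − 6·36 = -231
  F = 238 − 2·36 + (-231) = -65
Policy C (M − 37):
  J = 51
  Q = 36
  M = 257 − 4·51 − 6·36 (−37 from intervention) = -200
  F = 238 − 2·36 + (-200) = -34
Comparing — Policy A: F=443, Policy B: F=-65, Policy C: F=-34. Highest is 443 (Policy A).

443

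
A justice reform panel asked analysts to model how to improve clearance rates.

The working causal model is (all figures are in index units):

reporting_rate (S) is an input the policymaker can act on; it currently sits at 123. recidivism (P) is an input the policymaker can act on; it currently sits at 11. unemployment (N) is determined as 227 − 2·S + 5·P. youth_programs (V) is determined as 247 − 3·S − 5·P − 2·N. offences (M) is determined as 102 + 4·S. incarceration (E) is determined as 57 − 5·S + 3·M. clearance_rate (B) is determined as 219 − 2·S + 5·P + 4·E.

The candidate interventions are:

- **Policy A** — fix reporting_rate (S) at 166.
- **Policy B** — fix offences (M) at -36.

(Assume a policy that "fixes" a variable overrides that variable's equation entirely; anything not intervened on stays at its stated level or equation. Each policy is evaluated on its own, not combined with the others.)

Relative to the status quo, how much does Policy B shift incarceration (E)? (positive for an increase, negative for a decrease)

-1890

Baseline:
  S = 123
  M = 102 + 4·123 = 594
  E = 57 − 5·123 + 3·594 = 1224
Policy B (M := -36):
  S = 123
  M = -36
  E = 57 − 5·123 + 3·(-36) = -666
Change in E: -666 − 1224 = -1890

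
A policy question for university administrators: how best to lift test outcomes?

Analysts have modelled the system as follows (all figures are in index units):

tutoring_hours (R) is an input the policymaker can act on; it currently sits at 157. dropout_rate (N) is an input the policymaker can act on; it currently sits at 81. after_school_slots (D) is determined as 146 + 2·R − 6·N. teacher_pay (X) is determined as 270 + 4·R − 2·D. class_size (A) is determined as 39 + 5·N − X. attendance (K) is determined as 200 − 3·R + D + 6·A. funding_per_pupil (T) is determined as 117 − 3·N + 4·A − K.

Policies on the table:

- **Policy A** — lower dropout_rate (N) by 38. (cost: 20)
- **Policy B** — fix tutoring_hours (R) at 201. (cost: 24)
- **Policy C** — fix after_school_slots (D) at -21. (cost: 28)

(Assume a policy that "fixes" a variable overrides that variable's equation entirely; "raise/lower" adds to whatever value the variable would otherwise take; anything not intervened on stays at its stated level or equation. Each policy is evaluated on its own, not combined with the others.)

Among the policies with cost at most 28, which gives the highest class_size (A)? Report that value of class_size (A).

-240

Policy A (N − 38):
  R = 157
  N = 81 − 38 = 43
  D = 146 + 2·157 − 6·43 = 202
  X = 270 + 4·157 − 2·202 = 494
  A = 39 + 5·43 − 494 = -240
Policy B (R := 201):
  R = 201
  N = 81
  D = 146 + 2·201 − 6·81 = 62
  X = 270 + 4·201 − 2·62 = 950
  A = 39 + 5·81 − 950 = -506
Policy C (D := -21):
  R = 157
  N = 81
  D = -21
  X = 270 + 4·157 − 2·(-21) = 940
  A = 39 + 5·81 − 940 = -496
Comparing — Policy A: A=-240, Policy B: A=-506, Policy C: A=-496. Highest is -240 (Policy A).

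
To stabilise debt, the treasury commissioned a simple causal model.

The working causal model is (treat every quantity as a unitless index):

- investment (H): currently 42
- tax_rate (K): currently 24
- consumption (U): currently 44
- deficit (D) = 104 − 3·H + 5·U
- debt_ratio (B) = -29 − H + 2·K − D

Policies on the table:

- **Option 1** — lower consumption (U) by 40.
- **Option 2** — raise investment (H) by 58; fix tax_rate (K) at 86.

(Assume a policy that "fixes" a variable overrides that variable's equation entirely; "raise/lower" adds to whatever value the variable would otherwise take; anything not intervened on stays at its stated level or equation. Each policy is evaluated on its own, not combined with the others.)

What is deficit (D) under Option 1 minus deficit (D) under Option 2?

-26

Option 1 (U − 40):
  H = 42
  U = 44 − 40 = 4
  D = 104 − 3·42 + 5·4 = -2
Option 2 (H + 58, K := 86):
  H = 42 + 58 = 100
  U = 44
  D = 104 − 3·100 + 5·44 = 24
D: -2 − 24 = -26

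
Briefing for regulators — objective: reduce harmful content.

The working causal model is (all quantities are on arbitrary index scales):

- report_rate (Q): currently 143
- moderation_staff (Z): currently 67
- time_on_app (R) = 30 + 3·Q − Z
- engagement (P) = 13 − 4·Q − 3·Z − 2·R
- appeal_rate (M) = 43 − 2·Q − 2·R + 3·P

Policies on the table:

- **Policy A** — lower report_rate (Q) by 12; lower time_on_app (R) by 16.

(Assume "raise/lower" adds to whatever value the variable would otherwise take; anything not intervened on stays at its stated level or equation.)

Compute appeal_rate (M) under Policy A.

Policy A (Q − 12, R − 16):
  Q = 143 − 12 = 131
  Z = 67
  R = 30 + 3·131 − 67 (−16 from intervention) = 340
  P = 13 − 4·131 − 3·67 − 2·340 = -1392
  M = 43 − 2·131 − 2·340 + 3·(-1392) = -5075

-5075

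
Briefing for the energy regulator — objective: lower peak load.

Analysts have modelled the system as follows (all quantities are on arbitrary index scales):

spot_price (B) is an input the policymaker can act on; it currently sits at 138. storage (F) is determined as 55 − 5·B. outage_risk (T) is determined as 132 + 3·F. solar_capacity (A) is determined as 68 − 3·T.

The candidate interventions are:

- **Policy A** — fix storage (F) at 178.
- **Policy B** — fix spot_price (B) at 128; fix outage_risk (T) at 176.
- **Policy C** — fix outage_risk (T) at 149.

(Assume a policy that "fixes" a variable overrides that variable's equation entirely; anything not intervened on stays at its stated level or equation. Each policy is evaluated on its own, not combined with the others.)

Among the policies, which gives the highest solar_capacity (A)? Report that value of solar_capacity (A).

-379

Policy A (F := 178):
  B = 138
  F = 178
  T = 132 + 3·178 = 666
  A = 68 − 3·666 = -1930
Policy B (B := 128, T := 176):
  B = 128
  F = 55 − 5·128 = -585
  T = 176
  A = 68 − 3·176 = -460
Policy C (T := 149):
  B = 138
  F = 55 − 5·138 = -635
  T = 149
  A = 68 − 3·149 = -379
Comparing — Policy A: A=-1930, Policy B: A=-460, Policy C: A=-379. Highest is -379 (Policy C).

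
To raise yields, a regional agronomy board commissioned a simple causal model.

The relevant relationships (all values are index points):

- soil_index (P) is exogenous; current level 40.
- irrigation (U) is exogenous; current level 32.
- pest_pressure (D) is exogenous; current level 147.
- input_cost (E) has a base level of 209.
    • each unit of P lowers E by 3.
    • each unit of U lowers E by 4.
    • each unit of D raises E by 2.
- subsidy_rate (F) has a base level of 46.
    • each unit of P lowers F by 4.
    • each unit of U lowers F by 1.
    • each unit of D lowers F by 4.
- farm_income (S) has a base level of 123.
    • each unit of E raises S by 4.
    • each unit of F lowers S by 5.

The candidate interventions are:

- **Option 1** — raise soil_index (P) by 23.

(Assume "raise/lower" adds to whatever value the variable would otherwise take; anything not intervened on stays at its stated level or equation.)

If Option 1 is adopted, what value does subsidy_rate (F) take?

-826

Option 1 (P + 23):
  P = 40 + 23 = 63
  U = 32
  D = 147
  F = 46 − 4·63 − 32 − 4·147 = -826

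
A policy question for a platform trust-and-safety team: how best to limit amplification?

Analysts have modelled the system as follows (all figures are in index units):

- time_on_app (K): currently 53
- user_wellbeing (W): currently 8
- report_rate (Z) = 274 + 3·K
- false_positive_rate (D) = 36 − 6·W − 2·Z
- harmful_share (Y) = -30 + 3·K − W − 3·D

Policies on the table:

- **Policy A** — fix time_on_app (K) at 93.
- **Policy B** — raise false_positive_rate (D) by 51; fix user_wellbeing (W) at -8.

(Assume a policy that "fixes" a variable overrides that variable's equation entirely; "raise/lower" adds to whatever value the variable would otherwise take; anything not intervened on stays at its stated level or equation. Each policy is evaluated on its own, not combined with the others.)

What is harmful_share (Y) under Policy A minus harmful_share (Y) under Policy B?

1265

Policy A (K := 93):
  K = 93
  W = 8
  Z = 274 + 3·93 = 553
  D = 36 − 6·8 − 2·553 = -1118
  Y = -30 + 3·93 − 8 − 3·(-1118) = 3595
Policy B (D + 51, W := -8):
  K = 53
  W = -8
  Z = 274 + 3·53 = 433
  D = 36 − 6·(-8) − 2·433 (+51 from intervention) = -731
  Y = -30 + 3·53 − (-8) − 3·(-731) = 2330
Y: 3595 − 2330 = 1265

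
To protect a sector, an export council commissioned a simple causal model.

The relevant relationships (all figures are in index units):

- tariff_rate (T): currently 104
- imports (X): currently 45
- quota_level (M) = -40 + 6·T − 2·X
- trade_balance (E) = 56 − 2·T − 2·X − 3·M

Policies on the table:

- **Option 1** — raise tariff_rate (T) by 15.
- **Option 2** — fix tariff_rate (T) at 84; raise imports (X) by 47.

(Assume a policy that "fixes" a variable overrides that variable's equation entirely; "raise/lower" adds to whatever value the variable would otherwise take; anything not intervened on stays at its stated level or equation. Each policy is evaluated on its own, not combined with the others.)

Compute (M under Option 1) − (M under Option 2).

Option 1 (T + 15):
  T = 104 + 15 = 119
  X = 45
  M = -40 + 6·119 − 2·45 = 584
Option 2 (T := 84, X + 47):
  T = 84
  X = 45 + 47 = 92
  M = -40 + 6·84 − 2·92 = 280
M: 584 − 280 = 304

304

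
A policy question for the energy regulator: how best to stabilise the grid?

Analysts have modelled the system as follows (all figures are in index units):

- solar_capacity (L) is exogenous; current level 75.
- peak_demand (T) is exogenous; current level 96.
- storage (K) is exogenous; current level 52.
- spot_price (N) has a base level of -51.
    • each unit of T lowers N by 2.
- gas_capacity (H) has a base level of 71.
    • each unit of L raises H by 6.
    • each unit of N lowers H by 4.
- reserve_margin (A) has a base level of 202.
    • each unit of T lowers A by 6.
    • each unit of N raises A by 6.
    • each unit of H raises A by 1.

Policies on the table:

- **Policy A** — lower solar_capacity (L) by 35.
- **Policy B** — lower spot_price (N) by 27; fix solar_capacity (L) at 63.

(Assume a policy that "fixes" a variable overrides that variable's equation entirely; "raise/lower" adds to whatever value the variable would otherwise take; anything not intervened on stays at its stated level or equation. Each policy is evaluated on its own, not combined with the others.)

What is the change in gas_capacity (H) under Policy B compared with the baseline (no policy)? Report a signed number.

36

Baseline:
  L = 75
  T = 96
  N = -51 − 2·96 = -243
  H = 71 + 6·75 − 4·(-243) = 1493
Policy B (N − 27, L := 63):
  L = 63
  T = 96
  N = -51 − 2·96 (−27 from intervention) = -270
  H = 71 + 6·63 − 4·(-270) = 1529
Change in H: 1529 − 1493 = 36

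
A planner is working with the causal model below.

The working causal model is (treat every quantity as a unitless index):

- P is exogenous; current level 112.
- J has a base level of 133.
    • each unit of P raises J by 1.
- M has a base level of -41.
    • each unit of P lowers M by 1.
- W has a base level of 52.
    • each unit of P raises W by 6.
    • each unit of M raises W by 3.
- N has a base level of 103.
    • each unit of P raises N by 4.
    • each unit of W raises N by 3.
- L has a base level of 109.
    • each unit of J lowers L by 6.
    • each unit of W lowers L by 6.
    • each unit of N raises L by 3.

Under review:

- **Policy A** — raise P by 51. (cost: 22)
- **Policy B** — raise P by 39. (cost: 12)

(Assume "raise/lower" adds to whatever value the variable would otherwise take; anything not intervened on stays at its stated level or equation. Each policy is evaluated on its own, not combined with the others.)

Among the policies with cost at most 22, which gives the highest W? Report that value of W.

Policy A (P + 51):
  P = 112 + 51 = 163
  M = -41 − 163 = -204
  W = 52 + 6·163 + 3·(-204) = 418
Policy B (P + 39):
  P = 112 + 39 = 151
  M = -41 − 151 = -192
  W = 52 + 6·151 + 3·(-192) = 382
Comparing — Policy A: W=418, Policy B: W=382. Highest is 418 (Policy A).

418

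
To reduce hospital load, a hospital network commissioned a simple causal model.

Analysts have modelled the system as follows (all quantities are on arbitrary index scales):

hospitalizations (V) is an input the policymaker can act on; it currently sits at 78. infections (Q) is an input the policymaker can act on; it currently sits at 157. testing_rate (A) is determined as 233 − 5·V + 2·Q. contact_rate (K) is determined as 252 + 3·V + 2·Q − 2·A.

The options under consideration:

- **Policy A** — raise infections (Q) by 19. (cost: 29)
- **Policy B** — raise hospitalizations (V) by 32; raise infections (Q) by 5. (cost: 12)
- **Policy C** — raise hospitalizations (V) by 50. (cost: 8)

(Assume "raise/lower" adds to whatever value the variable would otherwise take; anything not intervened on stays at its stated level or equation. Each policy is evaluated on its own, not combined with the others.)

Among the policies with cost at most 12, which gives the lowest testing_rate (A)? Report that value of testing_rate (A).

-93

Policy B (V + 32, Q + 5):
  V = 78 + 32 = 110
  Q = 157 + 5 = 162
  A = 233 − 5·110 + 2·162 = 7
Policy C (V + 50):
  V = 78 + 50 = 128
  Q = 157
  A = 233 − 5·128 + 2·157 = -93
Comparing — Policy B: A=7, Policy C: A=-93. Lowest is -93 (Policy C).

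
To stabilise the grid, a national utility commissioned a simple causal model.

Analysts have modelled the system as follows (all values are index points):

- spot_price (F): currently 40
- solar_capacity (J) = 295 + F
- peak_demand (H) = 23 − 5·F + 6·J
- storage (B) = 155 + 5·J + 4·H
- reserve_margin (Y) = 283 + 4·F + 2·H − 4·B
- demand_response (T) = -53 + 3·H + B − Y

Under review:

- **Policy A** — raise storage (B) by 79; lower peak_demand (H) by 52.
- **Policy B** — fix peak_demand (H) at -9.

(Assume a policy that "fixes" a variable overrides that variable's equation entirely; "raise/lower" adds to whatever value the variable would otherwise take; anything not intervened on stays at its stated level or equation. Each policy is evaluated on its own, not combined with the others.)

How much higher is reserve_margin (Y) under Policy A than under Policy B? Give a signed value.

Policy A (B + 79, H − 52):
  F = 40
  J = 295 + 40 = 335
  H = 23 − 5·40 + 6·335 (−52 from intervention) = 1781
  B = 155 + 5·335 + 4·1781 (+79 from intervention) = 9033
  Y = 283 + 4·40 + 2·1781 − 4·9033 = -32127
Policy B (H := -9):
  F = 40
  J = 295 + 40 = 335
  H = -9
  B = 155 + 5·335 + 4·(-9) = 1794
  Y = 283 + 4·40 + 2·(-9) − 4·1794 = -6751
Y: -32127 − (-6751) = -25376

-25376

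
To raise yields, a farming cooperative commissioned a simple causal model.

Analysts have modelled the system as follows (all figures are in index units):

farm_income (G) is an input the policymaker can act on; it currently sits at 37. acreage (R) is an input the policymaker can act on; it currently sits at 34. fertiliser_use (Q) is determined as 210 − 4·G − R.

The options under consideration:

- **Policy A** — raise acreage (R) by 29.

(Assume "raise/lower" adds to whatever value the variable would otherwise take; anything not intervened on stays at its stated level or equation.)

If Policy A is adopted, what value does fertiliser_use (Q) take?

Policy A (R + 29):
  G = 37
  R = 34 + 29 = 63
  Q = 210 − 4·37 − 63 = -1

-1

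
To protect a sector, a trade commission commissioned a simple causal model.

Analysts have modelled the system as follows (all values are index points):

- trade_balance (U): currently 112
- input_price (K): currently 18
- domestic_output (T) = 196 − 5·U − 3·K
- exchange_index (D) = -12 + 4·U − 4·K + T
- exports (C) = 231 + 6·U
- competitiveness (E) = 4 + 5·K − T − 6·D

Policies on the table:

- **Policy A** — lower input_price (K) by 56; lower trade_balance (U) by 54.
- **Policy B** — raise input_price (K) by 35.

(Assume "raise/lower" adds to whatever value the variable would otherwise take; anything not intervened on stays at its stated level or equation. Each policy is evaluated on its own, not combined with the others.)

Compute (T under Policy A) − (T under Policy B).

Policy A (K − 56, U − 54):
  U = 112 − 54 = 58
  K = 18 − 56 = -38
  T = 196 − 5·58 − 3·(-38) = 20
Policy B (K + 35):
  U = 112
  K = 18 + 35 = 53
  T = 196 − 5·112 − 3·53 = -523
T: 20 − (-523) = 543

543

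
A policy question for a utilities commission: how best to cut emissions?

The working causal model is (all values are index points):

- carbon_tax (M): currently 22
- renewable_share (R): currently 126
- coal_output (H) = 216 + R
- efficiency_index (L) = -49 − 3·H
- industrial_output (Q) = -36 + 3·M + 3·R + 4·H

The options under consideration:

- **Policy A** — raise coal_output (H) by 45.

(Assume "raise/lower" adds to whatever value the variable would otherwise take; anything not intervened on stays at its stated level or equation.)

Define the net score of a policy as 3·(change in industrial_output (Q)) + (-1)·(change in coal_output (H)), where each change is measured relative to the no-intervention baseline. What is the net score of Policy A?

Baseline:
  M = 22
  R = 126
  H = 216 + 126 = 342
  Q = -36 + 3·22 + 3·126 + 4·342 = 1776
Policy A (H + 45):
  M = 22
  R = 126
  H = 216 + 126 (+45 from intervention) = 387
  Q = -36 + 3·22 + 3·126 + 4·387 = 1956
ΔQ = 1956 − 1776 = 180; ΔH = 387 − 342 = 45
Score = 3·180 + (-1)·45 = 495

495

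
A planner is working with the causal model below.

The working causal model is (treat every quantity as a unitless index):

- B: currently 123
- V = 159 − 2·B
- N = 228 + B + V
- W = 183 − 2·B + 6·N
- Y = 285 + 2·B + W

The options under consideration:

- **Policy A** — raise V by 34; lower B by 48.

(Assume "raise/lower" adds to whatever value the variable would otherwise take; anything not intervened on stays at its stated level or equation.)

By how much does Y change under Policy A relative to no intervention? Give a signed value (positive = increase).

Baseline:
  B = 123
  V = 159 − 2·123 = -87
  N = 228 + 123 + (-87) = 264
  W = 183 − 2·123 + 6·264 = 1521
  Y = 285 + 2·123 + 1521 = 2052
Policy A (V + 34, B − 48):
  B = 123 − 48 = 75
  V = 159 − 2·75 (+34 from intervention) = 43
  N = 228 + 75 + 43 = 346
  W = 183 − 2·75 + 6·346 = 2109
  Y = 285 + 2·75 + 2109 = 2544
Change in Y: 2544 − 2052 = 492

492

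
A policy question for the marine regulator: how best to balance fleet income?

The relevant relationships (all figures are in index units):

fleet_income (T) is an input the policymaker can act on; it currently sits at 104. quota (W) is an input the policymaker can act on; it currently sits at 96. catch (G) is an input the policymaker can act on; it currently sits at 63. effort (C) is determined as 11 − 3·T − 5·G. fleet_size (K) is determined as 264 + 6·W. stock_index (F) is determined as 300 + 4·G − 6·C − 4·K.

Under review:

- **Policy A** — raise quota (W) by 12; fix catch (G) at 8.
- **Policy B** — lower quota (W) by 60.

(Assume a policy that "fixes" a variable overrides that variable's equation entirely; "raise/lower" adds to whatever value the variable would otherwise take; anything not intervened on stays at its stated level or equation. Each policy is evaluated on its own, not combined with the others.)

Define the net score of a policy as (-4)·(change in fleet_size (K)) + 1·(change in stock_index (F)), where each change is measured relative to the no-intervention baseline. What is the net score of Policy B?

2880

Baseline:
  T = 104
  W = 96
  G = 63
  C = 11 − 3·104 − 5·63 = -616
  K = 264 + 6·96 = 840
  F = 300 + 4·63 − 6·(-616) − 4·840 = 888
Policy B (W − 60):
  T = 104
  W = 96 − 60 = 36
  G = 63
  C = 11 − 3·104 − 5·63 = -616
  K = 264 + 6·36 = 480
  F = 300 + 4·63 − 6·(-616) − 4·480 = 2328
ΔK = 480 − 840 = -360; ΔF = 2328 − 888 = 1440
Score = (-4)·(-360) + 1·1440 = 2880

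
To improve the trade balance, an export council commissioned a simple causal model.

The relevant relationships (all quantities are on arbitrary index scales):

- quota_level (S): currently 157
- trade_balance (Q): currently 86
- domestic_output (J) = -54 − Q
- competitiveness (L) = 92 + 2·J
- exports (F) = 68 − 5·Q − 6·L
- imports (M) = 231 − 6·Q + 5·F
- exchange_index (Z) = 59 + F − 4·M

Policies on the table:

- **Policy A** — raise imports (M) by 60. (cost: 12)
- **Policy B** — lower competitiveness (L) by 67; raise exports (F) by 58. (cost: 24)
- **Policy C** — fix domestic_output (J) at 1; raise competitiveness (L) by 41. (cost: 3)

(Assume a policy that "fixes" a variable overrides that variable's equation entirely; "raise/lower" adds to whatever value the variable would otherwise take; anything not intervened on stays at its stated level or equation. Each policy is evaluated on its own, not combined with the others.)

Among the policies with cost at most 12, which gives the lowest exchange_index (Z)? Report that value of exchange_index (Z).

-13595

Policy A (M + 60):
  Q = 86
  J = -54 − 86 = -140
  L = 92 + 2·(-140) = -188
  F = 68 − 5·86 − 6·(-188) = 766
  M = 231 − 6·86 + 5·766 (+60 from intervention) = 3605
  Z = 59 + 766 − 4·3605 = -13595
Policy C (J := 1, L + 41):
  Q = 86
  J = 1
  L = 92 + 2·1 (+41 from intervention) = 135
  F = 68 − 5·86 − 6·135 = -1172
  M = 231 − 6·86 + 5·(-1172) = -6145
  Z = 59 + (-1172) − 4·(-6145) = 23467
Comparing — Policy A: Z=-13595, Policy C: Z=23467. Lowest is -13595 (Policy A).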